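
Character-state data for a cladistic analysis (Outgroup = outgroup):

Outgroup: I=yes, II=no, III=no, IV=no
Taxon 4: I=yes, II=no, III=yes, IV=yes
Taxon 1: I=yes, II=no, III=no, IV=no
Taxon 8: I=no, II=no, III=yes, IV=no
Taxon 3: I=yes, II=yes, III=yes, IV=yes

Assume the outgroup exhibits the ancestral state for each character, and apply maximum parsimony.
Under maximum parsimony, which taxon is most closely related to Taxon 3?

Character polarity is set by the outgroup: the derived state is whichever differs from the outgroup's state, so for I the derived state is 'no', and for the remaining characters it is 'yes'.
I (derived state 'no') is unique to Taxon 8 (autapomorphy; uninformative for grouping).
II (derived state 'yes') is unique to Taxon 3 (autapomorphy; uninformative for grouping).
III: derived state 'yes' in Taxon 3, Taxon 4, and Taxon 8 only — synapomorphy for {Taxon 3, Taxon 4, Taxon 8}.
Only Taxon 3 and Taxon 4 show the derived state 'yes' for IV, supporting them as a clade.
Most parsimonious ingroup topology: (((Taxon 4,Taxon 3),Taxon 8),Taxon 1).
Taxon 3 and Taxon 4 form a cherry on this tree, so they are sister taxa.

Taxon 4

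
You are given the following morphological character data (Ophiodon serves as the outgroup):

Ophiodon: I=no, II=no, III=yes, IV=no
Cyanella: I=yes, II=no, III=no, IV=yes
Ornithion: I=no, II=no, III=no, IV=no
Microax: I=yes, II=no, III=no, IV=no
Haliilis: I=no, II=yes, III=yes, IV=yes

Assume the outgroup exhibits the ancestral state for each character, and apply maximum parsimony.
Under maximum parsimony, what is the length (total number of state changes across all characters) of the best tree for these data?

5

Character polarity is set by the outgroup: the derived state is whichever differs from the outgroup's state, so for III the derived state is 'no', and for the remaining characters it is 'yes'.
I (derived state 'yes') is shared by Cyanella and Microax — a synapomorphy uniting that clade.
II: derived state 'yes' in Haliilis only — an autapomorphy, so it tells us nothing about relationships among taxa.
III: derived state 'no' in Cyanella, Microax, and Ornithion only — synapomorphy for {Cyanella, Microax, Ornithion}.
IV (state 'yes') occurs in Cyanella and Haliilis but conflicts with the nesting implied by the other characters — most parsimoniously interpreted as homoplasy.
Most parsimonious ingroup topology: (((Cyanella,Microax),Ornithion),Haliilis).
Changes per character on this tree: I: 1; II: 1; III: 1; IV: 2.
Total = 5.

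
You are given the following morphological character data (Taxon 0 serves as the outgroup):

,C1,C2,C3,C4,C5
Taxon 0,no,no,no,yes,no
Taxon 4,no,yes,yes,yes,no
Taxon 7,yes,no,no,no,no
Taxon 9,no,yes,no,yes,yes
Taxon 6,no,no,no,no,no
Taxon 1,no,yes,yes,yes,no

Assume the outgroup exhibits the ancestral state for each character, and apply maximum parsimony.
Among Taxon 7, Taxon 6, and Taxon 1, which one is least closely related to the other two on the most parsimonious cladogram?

Character polarity is set by the outgroup: the derived state is whichever differs from the outgroup's state, so for C4 the derived state is 'no', and for the remaining characters it is 'yes'.
C1: derived state 'yes' in Taxon 7 only — an autapomorphy, so it tells us nothing about relationships among taxa.
Only Taxon 1, Taxon 4, and Taxon 9 show the derived state 'yes' for C2, supporting them as a clade.
C3: derived state 'yes' in Taxon 1 and Taxon 4 only — synapomorphy for {Taxon 1, Taxon 4}.
C4: derived state 'no' in Taxon 6 and Taxon 7 only — synapomorphy for {Taxon 6, Taxon 7}.
C5: derived state 'yes' in Taxon 9 only — an autapomorphy, so it tells us nothing about relationships among taxa.
Most parsimonious ingroup topology: (((Taxon 4,Taxon 1),Taxon 9),(Taxon 7,Taxon 6)).
Taxon 7 and Taxon 6 share a more recent common ancestor with each other than either does with Taxon 1, so Taxon 1 is the least closely related of the three.

Taxon 1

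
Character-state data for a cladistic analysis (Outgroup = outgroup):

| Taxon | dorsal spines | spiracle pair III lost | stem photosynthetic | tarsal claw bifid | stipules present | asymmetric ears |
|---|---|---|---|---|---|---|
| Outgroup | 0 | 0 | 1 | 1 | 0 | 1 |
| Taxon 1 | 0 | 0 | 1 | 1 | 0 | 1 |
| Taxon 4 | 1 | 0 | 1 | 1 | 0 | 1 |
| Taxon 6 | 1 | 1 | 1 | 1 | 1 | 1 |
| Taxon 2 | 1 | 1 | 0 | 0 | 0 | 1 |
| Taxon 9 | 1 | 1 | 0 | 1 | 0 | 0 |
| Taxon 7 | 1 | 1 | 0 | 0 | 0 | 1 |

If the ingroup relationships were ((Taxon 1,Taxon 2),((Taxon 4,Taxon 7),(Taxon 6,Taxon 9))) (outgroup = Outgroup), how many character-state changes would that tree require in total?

Map each character onto ((Taxon 1,Taxon 2),((Taxon 4,Taxon 7),(Taxon 6,Taxon 9))) (rooted by Outgroup) and count the minimum state changes it requires (Fitch parsimony):
dorsal spines: 2; spiracle pair III lost: 3; stem photosynthetic: 3; tarsal claw bifid: 2; stipules present: 1; asymmetric ears: 1.
Total tree length = 12.

12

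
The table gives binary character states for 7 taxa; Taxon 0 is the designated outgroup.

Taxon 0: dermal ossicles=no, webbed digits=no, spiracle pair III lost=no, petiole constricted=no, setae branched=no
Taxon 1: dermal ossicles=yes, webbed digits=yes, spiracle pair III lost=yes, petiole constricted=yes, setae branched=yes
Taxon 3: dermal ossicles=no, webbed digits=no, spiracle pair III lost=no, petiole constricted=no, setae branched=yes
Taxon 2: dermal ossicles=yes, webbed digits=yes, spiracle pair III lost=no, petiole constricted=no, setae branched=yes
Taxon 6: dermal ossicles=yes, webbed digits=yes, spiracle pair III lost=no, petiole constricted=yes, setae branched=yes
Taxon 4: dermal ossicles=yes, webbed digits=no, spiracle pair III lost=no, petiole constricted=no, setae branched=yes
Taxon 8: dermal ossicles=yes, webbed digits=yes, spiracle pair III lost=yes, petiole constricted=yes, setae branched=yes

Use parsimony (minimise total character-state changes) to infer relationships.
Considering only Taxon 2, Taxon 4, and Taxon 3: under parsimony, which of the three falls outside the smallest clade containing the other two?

The outgroup has state 'no' for every character, so 'yes' is the derived state throughout.
Only Taxon 1, Taxon 2, Taxon 4, Taxon 6, and Taxon 8 show the derived state 'yes' for dermal ossicles, supporting them as a clade.
webbed digits: derived state 'yes' in Taxon 1, Taxon 2, Taxon 6, and Taxon 8 only — synapomorphy for {Taxon 1, Taxon 2, Taxon 6, Taxon 8}.
spiracle pair III lost: derived state 'yes' in Taxon 1 and Taxon 8 only — synapomorphy for {Taxon 1, Taxon 8}.
petiole constricted (derived state 'yes') is shared by Taxon 1, Taxon 6, and Taxon 8 — a synapomorphy uniting that clade.
setae branched (derived state 'yes') is shared by all ingroup taxa — unites the whole ingroup.
Most parsimonious ingroup topology: (((((Taxon 1,Taxon 8),Taxon 6),Taxon 2),Taxon 4),Taxon 3).
Taxon 4 and Taxon 2 share a more recent common ancestor with each other than either does with Taxon 3, so Taxon 3 is the least closely related of the three.

Taxon 3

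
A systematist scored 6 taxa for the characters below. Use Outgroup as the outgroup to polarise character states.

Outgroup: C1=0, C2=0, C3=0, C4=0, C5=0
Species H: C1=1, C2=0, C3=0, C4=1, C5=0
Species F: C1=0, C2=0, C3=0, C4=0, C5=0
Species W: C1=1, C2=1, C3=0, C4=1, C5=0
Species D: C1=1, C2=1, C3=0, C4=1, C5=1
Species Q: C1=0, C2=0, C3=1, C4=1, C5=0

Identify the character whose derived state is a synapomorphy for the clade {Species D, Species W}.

C2

The outgroup has state '0' for every character, so '1' is the derived state throughout.
C1: derived state '1' in Species D, Species H, and Species W only — synapomorphy for {Species D, Species H, Species W}.
Only Species D and Species W show the derived state '1' for C2, supporting them as a clade.
C3: derived state '1' in Species Q only — an autapomorphy, so it tells us nothing about relationships among taxa.
Only Species D, Species H, Species Q, and Species W show the derived state '1' for C4, supporting them as a clade.
C5: derived state '1' in Species D only — an autapomorphy, so it tells us nothing about relationships among taxa.
Most parsimonious ingroup topology: (((Species H,(Species W,Species D)),Species Q),Species F).
The clade {Species D, Species W} is supported by C2: its derived state '1' occurs in exactly those taxa and in no other taxon (including the outgroup).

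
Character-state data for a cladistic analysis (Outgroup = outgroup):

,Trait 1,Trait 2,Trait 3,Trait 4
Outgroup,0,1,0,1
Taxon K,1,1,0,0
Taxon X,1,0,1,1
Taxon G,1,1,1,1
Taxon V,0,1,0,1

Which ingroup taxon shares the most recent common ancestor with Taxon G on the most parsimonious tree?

Taxon X

Character polarity is set by the outgroup: the derived state is whichever differs from the outgroup's state, so for Trait 2, Trait 4 the derived state is '0', and for the remaining characters it is '1'.
Trait 1: derived state '1' in Taxon G, Taxon K, and Taxon X only — synapomorphy for {Taxon G, Taxon K, Taxon X}.
Trait 2: derived state '0' in Taxon X only — an autapomorphy, so it tells us nothing about relationships among taxa.
Trait 3: derived state '1' in Taxon G and Taxon X only — synapomorphy for {Taxon G, Taxon X}.
Trait 4 (derived state '0') is unique to Taxon K (autapomorphy; uninformative for grouping).
Most parsimonious ingroup topology: ((Taxon K,(Taxon X,Taxon G)),Taxon V).
Taxon G and Taxon X form a cherry on this tree, so they are sister taxa.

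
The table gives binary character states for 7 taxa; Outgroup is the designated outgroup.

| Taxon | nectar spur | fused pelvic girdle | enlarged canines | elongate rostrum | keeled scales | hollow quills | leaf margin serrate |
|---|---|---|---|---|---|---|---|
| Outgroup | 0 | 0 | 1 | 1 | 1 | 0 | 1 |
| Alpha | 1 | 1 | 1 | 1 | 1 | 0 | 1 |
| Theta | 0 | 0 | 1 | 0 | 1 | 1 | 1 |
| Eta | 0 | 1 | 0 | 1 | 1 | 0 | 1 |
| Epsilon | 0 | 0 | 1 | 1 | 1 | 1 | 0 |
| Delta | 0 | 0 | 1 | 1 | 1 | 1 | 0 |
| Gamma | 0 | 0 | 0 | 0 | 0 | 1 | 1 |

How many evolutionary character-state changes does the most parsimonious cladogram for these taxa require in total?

Character polarity is set by the outgroup: the derived state is whichever differs from the outgroup's state, so for enlarged canines, elongate rostrum, keeled scales, leaf margin serrate the derived state is '0', and for the remaining characters it is '1'.
nectar spur (derived state '1') is unique to Alpha (autapomorphy; uninformative for grouping).
fused pelvic girdle: derived state '1' in Alpha and Eta only — synapomorphy for {Alpha, Eta}.
enlarged canines groups Eta and Gamma, which is incompatible with the clades supported by the remaining characters; treating it as convergent (homoplasy) costs fewer steps than any alternative tree.
elongate rostrum (derived state '0') is shared by Gamma and Theta — a synapomorphy uniting that clade.
keeled scales: derived state '0' in Gamma only — an autapomorphy, so it tells us nothing about relationships among taxa.
Only Delta, Epsilon, Gamma, and Theta show the derived state '1' for hollow quills, supporting them as a clade.
leaf margin serrate (derived state '0') is shared by Delta and Epsilon — a synapomorphy uniting that clade.
Most parsimonious ingroup topology: ((Alpha,Eta),((Theta,Gamma),(Epsilon,Delta))).
Changes per character on this tree: nectar spur: 1; fused pelvic girdle: 1; enlarged canines: 2; elongate rostrum: 1; keeled scales: 1; hollow quills: 1; leaf margin serrate: 1.
Total = 8.

8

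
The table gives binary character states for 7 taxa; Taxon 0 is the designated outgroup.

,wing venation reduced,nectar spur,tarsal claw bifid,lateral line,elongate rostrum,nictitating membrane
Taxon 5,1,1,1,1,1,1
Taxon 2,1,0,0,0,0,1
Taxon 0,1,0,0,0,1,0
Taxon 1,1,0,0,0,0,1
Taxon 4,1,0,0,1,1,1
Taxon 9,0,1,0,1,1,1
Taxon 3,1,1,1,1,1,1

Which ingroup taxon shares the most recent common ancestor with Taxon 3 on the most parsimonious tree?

Character polarity is set by the outgroup: the derived state is whichever differs from the outgroup's state, so for wing venation reduced, elongate rostrum the derived state is '0', and for the remaining characters it is '1'.
wing venation reduced (derived state '0') is unique to Taxon 9 (autapomorphy; uninformative for grouping).
Only Taxon 3, Taxon 5, and Taxon 9 show the derived state '1' for nectar spur, supporting them as a clade.
tarsal claw bifid: derived state '1' in Taxon 3 and Taxon 5 only — synapomorphy for {Taxon 3, Taxon 5}.
lateral line: derived state '1' in Taxon 3, Taxon 4, Taxon 5, and Taxon 9 only — synapomorphy for {Taxon 3, Taxon 4, Taxon 5, Taxon 9}.
elongate rostrum: derived state '0' in Taxon 1 and Taxon 2 only — synapomorphy for {Taxon 1, Taxon 2}.
All ingroup taxa share the derived state '1' for nictitating membrane; it defines the ingroup but does not resolve relationships within it.
Most parsimonious ingroup topology: ((((Taxon 5,Taxon 3),Taxon 9),Taxon 4),(Taxon 1,Taxon 2)).
Taxon 3 and Taxon 5 form a cherry on this tree, so they are sister taxa.

Taxon 5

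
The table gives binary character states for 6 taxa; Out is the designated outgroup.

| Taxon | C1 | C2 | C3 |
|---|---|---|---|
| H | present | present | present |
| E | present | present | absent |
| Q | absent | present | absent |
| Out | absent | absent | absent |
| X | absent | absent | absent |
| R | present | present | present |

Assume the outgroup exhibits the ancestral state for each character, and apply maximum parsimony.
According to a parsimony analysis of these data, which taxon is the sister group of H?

The outgroup has state 'absent' for every character, so 'present' is the derived state throughout.
C1 (derived state 'present') is shared by E, H, and R — a synapomorphy uniting that clade.
Only E, H, Q, and R show the derived state 'present' for C2, supporting them as a clade.
Only H and R show the derived state 'present' for C3, supporting them as a clade.
Most parsimonious ingroup topology: (((E,(R,H)),Q),X).
H and R form a cherry on this tree, so they are sister taxa.

R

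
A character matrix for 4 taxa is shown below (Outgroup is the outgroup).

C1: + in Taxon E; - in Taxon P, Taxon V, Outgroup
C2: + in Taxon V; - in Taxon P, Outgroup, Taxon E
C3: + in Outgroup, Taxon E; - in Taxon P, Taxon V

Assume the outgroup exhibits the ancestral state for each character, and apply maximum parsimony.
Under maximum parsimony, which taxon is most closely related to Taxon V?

Character polarity is set by the outgroup: the derived state is whichever differs from the outgroup's state, so for C3 the derived state is '-', and for the remaining characters it is '+'.
C1: derived state '+' in Taxon E only — an autapomorphy, so it tells us nothing about relationships among taxa.
C2 (derived state '+') is unique to Taxon V (autapomorphy; uninformative for grouping).
C3 (derived state '-') is shared by Taxon P and Taxon V — a synapomorphy uniting that clade.
Most parsimonious ingroup topology: (Taxon E,(Taxon V,Taxon P)).
Taxon V and Taxon P form a cherry on this tree, so they are sister taxa.

Taxon P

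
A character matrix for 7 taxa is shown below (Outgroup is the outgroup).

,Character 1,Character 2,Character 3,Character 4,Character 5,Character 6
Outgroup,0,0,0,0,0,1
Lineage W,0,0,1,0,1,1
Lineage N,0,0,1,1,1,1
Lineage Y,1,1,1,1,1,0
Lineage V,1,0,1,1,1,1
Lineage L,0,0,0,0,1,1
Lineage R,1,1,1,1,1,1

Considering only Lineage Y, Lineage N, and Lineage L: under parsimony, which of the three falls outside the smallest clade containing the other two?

Lineage L

Character polarity is set by the outgroup: the derived state is whichever differs from the outgroup's state, so for Character 6 the derived state is '0', and for the remaining characters it is '1'.
Character 1: derived state '1' in Lineage R, Lineage V, and Lineage Y only — synapomorphy for {Lineage R, Lineage V, Lineage Y}.
Character 2: derived state '1' in Lineage R and Lineage Y only — synapomorphy for {Lineage R, Lineage Y}.
Character 3: derived state '1' in Lineage N, Lineage R, Lineage V, Lineage W, and Lineage Y only — synapomorphy for {Lineage N, Lineage R, Lineage V, Lineage W, Lineage Y}.
Only Lineage N, Lineage R, Lineage V, and Lineage Y show the derived state '1' for Character 4, supporting them as a clade.
Character 5 (derived state '1') is shared by all ingroup taxa — unites the whole ingroup.
Character 6: derived state '0' in Lineage Y only — an autapomorphy, so it tells us nothing about relationships among taxa.
Most parsimonious ingroup topology: ((Lineage W,(Lineage N,((Lineage Y,Lineage R),Lineage V))),Lineage L).
Lineage Y and Lineage N share a more recent common ancestor with each other than either does with Lineage L, so Lineage L is the least closely related of the three.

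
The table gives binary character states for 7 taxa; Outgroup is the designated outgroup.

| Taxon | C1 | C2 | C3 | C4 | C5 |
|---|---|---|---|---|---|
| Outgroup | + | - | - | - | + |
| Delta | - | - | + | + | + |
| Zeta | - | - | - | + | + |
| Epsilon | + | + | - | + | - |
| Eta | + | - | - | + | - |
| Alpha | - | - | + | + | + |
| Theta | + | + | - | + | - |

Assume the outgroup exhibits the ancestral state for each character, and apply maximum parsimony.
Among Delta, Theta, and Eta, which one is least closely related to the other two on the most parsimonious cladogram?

Character polarity is set by the outgroup: the derived state is whichever differs from the outgroup's state, so for C1, C5 the derived state is '-', and for the remaining characters it is '+'.
C1 (derived state '-') is shared by Alpha, Delta, and Zeta — a synapomorphy uniting that clade.
C2: derived state '+' in Epsilon and Theta only — synapomorphy for {Epsilon, Theta}.
C3 (derived state '+') is shared by Alpha and Delta — a synapomorphy uniting that clade.
C4 (derived state '+') is shared by all ingroup taxa — unites the whole ingroup.
Only Epsilon, Eta, and Theta show the derived state '-' for C5, supporting them as a clade.
Most parsimonious ingroup topology: (((Delta,Alpha),Zeta),((Epsilon,Theta),Eta)).
Theta and Eta share a more recent common ancestor with each other than either does with Delta, so Delta is the least closely related of the three.

Delta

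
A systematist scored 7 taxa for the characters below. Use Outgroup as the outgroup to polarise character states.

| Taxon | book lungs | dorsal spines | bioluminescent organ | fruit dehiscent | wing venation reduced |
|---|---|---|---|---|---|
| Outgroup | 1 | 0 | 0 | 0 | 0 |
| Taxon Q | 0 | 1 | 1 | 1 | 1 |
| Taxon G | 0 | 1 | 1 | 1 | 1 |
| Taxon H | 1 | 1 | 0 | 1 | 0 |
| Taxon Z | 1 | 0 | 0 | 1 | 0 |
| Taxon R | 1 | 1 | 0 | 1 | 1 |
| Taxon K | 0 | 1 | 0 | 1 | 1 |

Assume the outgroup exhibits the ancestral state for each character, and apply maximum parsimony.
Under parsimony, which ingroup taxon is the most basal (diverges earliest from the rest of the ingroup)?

Taxon Z

Character polarity is set by the outgroup: the derived state is whichever differs from the outgroup's state, so for book lungs the derived state is '0', and for the remaining characters it is '1'.
Only Taxon G, Taxon K, and Taxon Q show the derived state '0' for book lungs, supporting them as a clade.
dorsal spines (derived state '1') is shared by Taxon G, Taxon H, Taxon K, Taxon Q, and Taxon R — a synapomorphy uniting that clade.
Only Taxon G and Taxon Q show the derived state '1' for bioluminescent organ, supporting them as a clade.
fruit dehiscent (derived state '1') is shared by all ingroup taxa — unites the whole ingroup.
wing venation reduced: derived state '1' in Taxon G, Taxon K, Taxon Q, and Taxon R only — synapomorphy for {Taxon G, Taxon K, Taxon Q, Taxon R}.
Most parsimonious ingroup topology: (((((Taxon Q,Taxon G),Taxon K),Taxon R),Taxon H),Taxon Z).
Taxon Z is sister to the clade containing all other ingroup taxa, so it is the earliest-diverging (most basal) ingroup lineage.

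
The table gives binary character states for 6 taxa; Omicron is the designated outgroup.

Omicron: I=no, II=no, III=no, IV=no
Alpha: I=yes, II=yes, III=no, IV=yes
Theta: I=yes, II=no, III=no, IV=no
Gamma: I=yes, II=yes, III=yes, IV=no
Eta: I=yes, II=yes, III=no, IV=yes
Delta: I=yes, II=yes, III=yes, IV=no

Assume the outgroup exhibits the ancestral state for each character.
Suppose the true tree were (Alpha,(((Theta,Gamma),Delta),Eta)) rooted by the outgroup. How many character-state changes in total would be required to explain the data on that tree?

Map each character onto (Alpha,(((Theta,Gamma),Delta),Eta)) (rooted by Omicron) and count the minimum state changes it requires (Fitch parsimony):
I: 1; II: 2; III: 2; IV: 2.
Total tree length = 7.

7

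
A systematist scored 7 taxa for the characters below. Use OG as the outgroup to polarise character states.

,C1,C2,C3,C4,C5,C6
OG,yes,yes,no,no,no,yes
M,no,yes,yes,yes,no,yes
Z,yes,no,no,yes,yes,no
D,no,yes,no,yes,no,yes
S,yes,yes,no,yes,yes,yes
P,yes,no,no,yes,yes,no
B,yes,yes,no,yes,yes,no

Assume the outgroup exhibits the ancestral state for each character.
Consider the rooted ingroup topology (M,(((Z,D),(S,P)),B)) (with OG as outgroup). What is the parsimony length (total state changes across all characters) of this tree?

Map each character onto (M,(((Z,D),(S,P)),B)) (rooted by OG) and count the minimum state changes it requires (Fitch parsimony):
C1: 2; C2: 2; C3: 1; C4: 1; C5: 2; C6: 3.
Total tree length = 11.

11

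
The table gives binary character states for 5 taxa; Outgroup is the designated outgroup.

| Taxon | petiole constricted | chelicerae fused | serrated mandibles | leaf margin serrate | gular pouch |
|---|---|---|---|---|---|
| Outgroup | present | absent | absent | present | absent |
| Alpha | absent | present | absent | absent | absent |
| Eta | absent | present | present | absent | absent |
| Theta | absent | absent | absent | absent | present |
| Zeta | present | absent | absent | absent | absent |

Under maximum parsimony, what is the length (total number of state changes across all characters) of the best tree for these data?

Character polarity is set by the outgroup: the derived state is whichever differs from the outgroup's state, so for petiole constricted, leaf margin serrate the derived state is 'absent', and for the remaining characters it is 'present'.
petiole constricted (derived state 'absent') is shared by Alpha, Eta, and Theta — a synapomorphy uniting that clade.
chelicerae fused (derived state 'present') is shared by Alpha and Eta — a synapomorphy uniting that clade.
serrated mandibles: derived state 'present' in Eta only — an autapomorphy, so it tells us nothing about relationships among taxa.
leaf margin serrate (derived state 'absent') is shared by all ingroup taxa — unites the whole ingroup.
gular pouch: derived state 'present' in Theta only — an autapomorphy, so it tells us nothing about relationships among taxa.
Most parsimonious ingroup topology: (((Alpha,Eta),Theta),Zeta).
Changes per character on this tree: petiole constricted: 1; chelicerae fused: 1; serrated mandibles: 1; leaf margin serrate: 1; gular pouch: 1.
Total = 5.

5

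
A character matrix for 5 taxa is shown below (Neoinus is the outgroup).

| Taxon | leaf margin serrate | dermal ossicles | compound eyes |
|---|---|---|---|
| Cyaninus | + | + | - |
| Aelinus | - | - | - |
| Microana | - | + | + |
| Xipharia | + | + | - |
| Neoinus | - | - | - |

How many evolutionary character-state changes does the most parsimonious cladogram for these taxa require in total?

3

The outgroup has state '-' for every character, so '+' is the derived state throughout.
Only Cyaninus and Xipharia show the derived state '+' for leaf margin serrate, supporting them as a clade.
dermal ossicles: derived state '+' in Cyaninus, Microana, and Xipharia only — synapomorphy for {Cyaninus, Microana, Xipharia}.
compound eyes (derived state '+') is unique to Microana (autapomorphy; uninformative for grouping).
Most parsimonious ingroup topology: (((Xipharia,Cyaninus),Microana),Aelinus).
Changes per character on this tree: leaf margin serrate: 1; dermal ossicles: 1; compound eyes: 1.
Total = 3.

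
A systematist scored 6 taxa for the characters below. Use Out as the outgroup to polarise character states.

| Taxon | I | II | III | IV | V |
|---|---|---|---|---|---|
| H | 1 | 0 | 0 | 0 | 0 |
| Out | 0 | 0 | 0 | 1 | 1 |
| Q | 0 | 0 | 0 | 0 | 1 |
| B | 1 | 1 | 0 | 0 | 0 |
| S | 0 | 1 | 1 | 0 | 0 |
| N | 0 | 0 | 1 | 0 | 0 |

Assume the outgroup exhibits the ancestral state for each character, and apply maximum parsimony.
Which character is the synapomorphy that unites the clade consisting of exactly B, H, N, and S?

V

Character polarity is set by the outgroup: the derived state is whichever differs from the outgroup's state, so for IV, V the derived state is '0', and for the remaining characters it is '1'.
I (derived state '1') is shared by B and H — a synapomorphy uniting that clade.
II groups B and S, which is incompatible with the clades supported by the remaining characters; treating it as convergent (homoplasy) costs fewer steps than any alternative tree.
Only N and S show the derived state '1' for III, supporting them as a clade.
IV (derived state '0') is shared by all ingroup taxa — unites the whole ingroup.
Only B, H, N, and S show the derived state '0' for V, supporting them as a clade.
Most parsimonious ingroup topology: (((S,N),(H,B)),Q).
The clade {B, H, N, S} is supported by V: its derived state '0' occurs in exactly those taxa and in no other taxon (including the outgroup).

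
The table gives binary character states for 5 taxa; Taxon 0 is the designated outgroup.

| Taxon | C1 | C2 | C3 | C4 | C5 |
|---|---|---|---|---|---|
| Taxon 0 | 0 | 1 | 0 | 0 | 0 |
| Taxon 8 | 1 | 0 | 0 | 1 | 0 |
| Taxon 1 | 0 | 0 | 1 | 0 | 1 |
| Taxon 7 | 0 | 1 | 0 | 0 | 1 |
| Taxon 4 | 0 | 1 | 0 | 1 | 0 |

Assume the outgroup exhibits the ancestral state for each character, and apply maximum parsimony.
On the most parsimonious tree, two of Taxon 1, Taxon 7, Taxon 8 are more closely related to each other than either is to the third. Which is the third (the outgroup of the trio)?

Character polarity is set by the outgroup: the derived state is whichever differs from the outgroup's state, so for C2 the derived state is '0', and for the remaining characters it is '1'.
C1: derived state '1' in Taxon 8 only — an autapomorphy, so it tells us nothing about relationships among taxa.
C2 (state '0') occurs in Taxon 1 and Taxon 8 but conflicts with the nesting implied by the other characters — most parsimoniously interpreted as homoplasy.
C3: derived state '1' in Taxon 1 only — an autapomorphy, so it tells us nothing about relationships among taxa.
C4: derived state '1' in Taxon 4 and Taxon 8 only — synapomorphy for {Taxon 4, Taxon 8}.
C5 (derived state '1') is shared by Taxon 1 and Taxon 7 — a synapomorphy uniting that clade.
Most parsimonious ingroup topology: ((Taxon 8,Taxon 4),(Taxon 1,Taxon 7)).
Taxon 7 and Taxon 1 share a more recent common ancestor with each other than either does with Taxon 8, so Taxon 8 is the least closely related of the three.

Taxon 8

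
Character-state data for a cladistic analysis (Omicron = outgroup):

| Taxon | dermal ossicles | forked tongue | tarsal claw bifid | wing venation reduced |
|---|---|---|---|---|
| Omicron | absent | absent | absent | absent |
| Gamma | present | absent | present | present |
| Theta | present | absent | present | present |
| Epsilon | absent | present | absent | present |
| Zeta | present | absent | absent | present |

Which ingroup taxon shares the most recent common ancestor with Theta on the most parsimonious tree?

Gamma

The outgroup has state 'absent' for every character, so 'present' is the derived state throughout.
dermal ossicles (derived state 'present') is shared by Gamma, Theta, and Zeta — a synapomorphy uniting that clade.
forked tongue (derived state 'present') is unique to Epsilon (autapomorphy; uninformative for grouping).
tarsal claw bifid (derived state 'present') is shared by Gamma and Theta — a synapomorphy uniting that clade.
wing venation reduced (derived state 'present') is shared by all ingroup taxa — unites the whole ingroup.
Most parsimonious ingroup topology: (((Gamma,Theta),Zeta),Epsilon).
Theta and Gamma form a cherry on this tree, so they are sister taxa.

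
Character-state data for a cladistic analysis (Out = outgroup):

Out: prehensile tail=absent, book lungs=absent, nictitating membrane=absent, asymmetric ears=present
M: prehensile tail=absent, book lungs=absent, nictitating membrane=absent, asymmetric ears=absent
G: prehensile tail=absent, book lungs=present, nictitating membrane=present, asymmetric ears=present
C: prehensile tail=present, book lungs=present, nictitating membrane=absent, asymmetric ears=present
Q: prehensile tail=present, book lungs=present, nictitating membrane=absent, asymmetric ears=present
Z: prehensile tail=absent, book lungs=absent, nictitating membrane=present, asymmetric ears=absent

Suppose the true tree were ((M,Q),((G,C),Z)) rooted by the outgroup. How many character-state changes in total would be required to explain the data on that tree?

8

Map each character onto ((M,Q),((G,C),Z)) (rooted by Out) and count the minimum state changes it requires (Fitch parsimony):
prehensile tail: 2; book lungs: 2; nictitating membrane: 2; asymmetric ears: 2.
Total tree length = 8.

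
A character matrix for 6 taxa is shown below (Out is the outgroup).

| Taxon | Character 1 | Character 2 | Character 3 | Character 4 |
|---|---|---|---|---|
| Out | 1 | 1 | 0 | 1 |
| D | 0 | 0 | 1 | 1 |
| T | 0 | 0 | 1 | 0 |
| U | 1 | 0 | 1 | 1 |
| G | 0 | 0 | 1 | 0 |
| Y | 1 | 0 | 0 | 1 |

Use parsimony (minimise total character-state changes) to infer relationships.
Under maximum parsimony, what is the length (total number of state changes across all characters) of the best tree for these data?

4

Character polarity is set by the outgroup: the derived state is whichever differs from the outgroup's state, so for Character 1, Character 2, Character 4 the derived state is '0', and for the remaining characters it is '1'.
Character 1 (derived state '0') is shared by D, G, and T — a synapomorphy uniting that clade.
All ingroup taxa share the derived state '0' for Character 2; it defines the ingroup but does not resolve relationships within it.
Only D, G, T, and U show the derived state '1' for Character 3, supporting them as a clade.
Character 4: derived state '0' in G and T only — synapomorphy for {G, T}.
Most parsimonious ingroup topology: (((D,(T,G)),U),Y).
Changes per character on this tree: Character 1: 1; Character 2: 1; Character 3: 1; Character 4: 1.
Total = 4.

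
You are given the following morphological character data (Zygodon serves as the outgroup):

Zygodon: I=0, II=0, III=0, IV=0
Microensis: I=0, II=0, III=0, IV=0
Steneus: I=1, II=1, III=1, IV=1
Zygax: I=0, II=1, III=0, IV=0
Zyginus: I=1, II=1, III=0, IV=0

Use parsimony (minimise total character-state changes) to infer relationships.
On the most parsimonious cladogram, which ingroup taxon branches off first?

The outgroup has state '0' for every character, so '1' is the derived state throughout.
Only Steneus and Zyginus show the derived state '1' for I, supporting them as a clade.
II: derived state '1' in Steneus, Zygax, and Zyginus only — synapomorphy for {Steneus, Zygax, Zyginus}.
III: derived state '1' in Steneus only — an autapomorphy, so it tells us nothing about relationships among taxa.
IV: derived state '1' in Steneus only — an autapomorphy, so it tells us nothing about relationships among taxa.
Most parsimonious ingroup topology: (Microensis,((Steneus,Zyginus),Zygax)).
Microensis is sister to the clade containing all other ingroup taxa, so it is the earliest-diverging (most basal) ingroup lineage.

Microensis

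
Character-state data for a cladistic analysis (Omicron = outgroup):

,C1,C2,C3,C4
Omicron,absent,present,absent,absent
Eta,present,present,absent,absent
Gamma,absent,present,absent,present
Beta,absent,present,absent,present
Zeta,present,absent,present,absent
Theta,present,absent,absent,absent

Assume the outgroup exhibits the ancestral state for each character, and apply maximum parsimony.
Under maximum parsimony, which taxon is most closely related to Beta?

Character polarity is set by the outgroup: the derived state is whichever differs from the outgroup's state, so for C2 the derived state is 'absent', and for the remaining characters it is 'present'.
C1: derived state 'present' in Eta, Theta, and Zeta only — synapomorphy for {Eta, Theta, Zeta}.
Only Theta and Zeta show the derived state 'absent' for C2, supporting them as a clade.
C3 (derived state 'present') is unique to Zeta (autapomorphy; uninformative for grouping).
C4: derived state 'present' in Beta and Gamma only — synapomorphy for {Beta, Gamma}.
Most parsimonious ingroup topology: ((Eta,(Zeta,Theta)),(Gamma,Beta)).
Beta and Gamma form a cherry on this tree, so they are sister taxa.

Gamma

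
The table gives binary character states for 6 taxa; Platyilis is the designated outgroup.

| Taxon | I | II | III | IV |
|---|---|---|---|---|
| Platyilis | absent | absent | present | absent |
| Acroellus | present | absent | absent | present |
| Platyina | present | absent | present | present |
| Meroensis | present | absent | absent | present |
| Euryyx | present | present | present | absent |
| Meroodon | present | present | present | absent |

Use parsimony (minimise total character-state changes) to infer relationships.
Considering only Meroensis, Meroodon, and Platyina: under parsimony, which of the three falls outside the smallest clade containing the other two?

Character polarity is set by the outgroup: the derived state is whichever differs from the outgroup's state, so for III the derived state is 'absent', and for the remaining characters it is 'present'.
All ingroup taxa share the derived state 'present' for I; it defines the ingroup but does not resolve relationships within it.
II: derived state 'present' in Euryyx and Meroodon only — synapomorphy for {Euryyx, Meroodon}.
III (derived state 'absent') is shared by Acroellus and Meroensis — a synapomorphy uniting that clade.
IV (derived state 'present') is shared by Acroellus, Meroensis, and Platyina — a synapomorphy uniting that clade.
Most parsimonious ingroup topology: (((Acroellus,Meroensis),Platyina),(Euryyx,Meroodon)).
Meroensis and Platyina share a more recent common ancestor with each other than either does with Meroodon, so Meroodon is the least closely related of the three.

Meroodon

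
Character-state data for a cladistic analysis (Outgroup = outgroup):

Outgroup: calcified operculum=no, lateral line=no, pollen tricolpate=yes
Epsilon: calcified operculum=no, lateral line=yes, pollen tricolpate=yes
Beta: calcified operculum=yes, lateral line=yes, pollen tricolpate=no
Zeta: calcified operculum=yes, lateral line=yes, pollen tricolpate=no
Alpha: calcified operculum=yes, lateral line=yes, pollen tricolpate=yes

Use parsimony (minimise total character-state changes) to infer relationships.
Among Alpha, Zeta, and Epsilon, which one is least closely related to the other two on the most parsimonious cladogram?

Character polarity is set by the outgroup: the derived state is whichever differs from the outgroup's state, so for pollen tricolpate the derived state is 'no', and for the remaining characters it is 'yes'.
Only Alpha, Beta, and Zeta show the derived state 'yes' for calcified operculum, supporting them as a clade.
lateral line (derived state 'yes') is shared by all ingroup taxa — unites the whole ingroup.
pollen tricolpate: derived state 'no' in Beta and Zeta only — synapomorphy for {Beta, Zeta}.
Most parsimonious ingroup topology: (Epsilon,((Beta,Zeta),Alpha)).
Zeta and Alpha share a more recent common ancestor with each other than either does with Epsilon, so Epsilon is the least closely related of the three.

Epsilon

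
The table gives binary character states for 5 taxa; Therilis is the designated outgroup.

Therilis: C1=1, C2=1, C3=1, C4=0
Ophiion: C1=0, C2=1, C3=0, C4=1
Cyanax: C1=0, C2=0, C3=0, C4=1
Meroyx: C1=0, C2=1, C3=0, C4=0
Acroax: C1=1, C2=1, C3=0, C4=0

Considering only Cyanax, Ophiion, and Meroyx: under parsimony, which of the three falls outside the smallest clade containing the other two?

Character polarity is set by the outgroup: the derived state is whichever differs from the outgroup's state, so for C1, C2, C3 the derived state is '0', and for the remaining characters it is '1'.
Only Cyanax, Meroyx, and Ophiion show the derived state '0' for C1, supporting them as a clade.
C2 (derived state '0') is unique to Cyanax (autapomorphy; uninformative for grouping).
All ingroup taxa share the derived state '0' for C3; it defines the ingroup but does not resolve relationships within it.
Only Cyanax and Ophiion show the derived state '1' for C4, supporting them as a clade.
Most parsimonious ingroup topology: (((Ophiion,Cyanax),Meroyx),Acroax).
Ophiion and Cyanax share a more recent common ancestor with each other than either does with Meroyx, so Meroyx is the least closely related of the three.

Meroyx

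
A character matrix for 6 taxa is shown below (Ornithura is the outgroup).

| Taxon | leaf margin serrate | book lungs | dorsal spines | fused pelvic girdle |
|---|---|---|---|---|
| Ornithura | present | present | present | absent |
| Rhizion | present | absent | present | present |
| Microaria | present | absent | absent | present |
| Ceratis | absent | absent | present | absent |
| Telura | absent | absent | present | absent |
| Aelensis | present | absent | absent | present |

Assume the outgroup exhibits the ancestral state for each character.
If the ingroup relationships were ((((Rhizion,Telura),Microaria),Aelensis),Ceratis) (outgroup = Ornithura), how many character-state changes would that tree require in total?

Map each character onto ((((Rhizion,Telura),Microaria),Aelensis),Ceratis) (rooted by Ornithura) and count the minimum state changes it requires (Fitch parsimony):
leaf margin serrate: 2; book lungs: 1; dorsal spines: 2; fused pelvic girdle: 2.
Total tree length = 7.

7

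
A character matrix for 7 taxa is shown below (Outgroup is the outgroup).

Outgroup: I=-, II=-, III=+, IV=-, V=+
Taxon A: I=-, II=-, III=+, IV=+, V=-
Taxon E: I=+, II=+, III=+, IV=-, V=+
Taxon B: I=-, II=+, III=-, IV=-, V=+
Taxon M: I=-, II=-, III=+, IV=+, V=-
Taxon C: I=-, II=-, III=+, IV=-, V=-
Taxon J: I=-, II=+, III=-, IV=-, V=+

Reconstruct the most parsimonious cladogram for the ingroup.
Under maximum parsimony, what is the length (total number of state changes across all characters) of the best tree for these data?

Character polarity is set by the outgroup: the derived state is whichever differs from the outgroup's state, so for III, V the derived state is '-', and for the remaining characters it is '+'.
I (derived state '+') is unique to Taxon E (autapomorphy; uninformative for grouping).
II: derived state '+' in Taxon B, Taxon E, and Taxon J only — synapomorphy for {Taxon B, Taxon E, Taxon J}.
III: derived state '-' in Taxon B and Taxon J only — synapomorphy for {Taxon B, Taxon J}.
IV: derived state '+' in Taxon A and Taxon M only — synapomorphy for {Taxon A, Taxon M}.
Only Taxon A, Taxon C, and Taxon M show the derived state '-' for V, supporting them as a clade.
Most parsimonious ingroup topology: (((Taxon A,Taxon M),Taxon C),(Taxon E,(Taxon B,Taxon J))).
Changes per character on this tree: I: 1; II: 1; III: 1; IV: 1; V: 1.
Total = 5.

5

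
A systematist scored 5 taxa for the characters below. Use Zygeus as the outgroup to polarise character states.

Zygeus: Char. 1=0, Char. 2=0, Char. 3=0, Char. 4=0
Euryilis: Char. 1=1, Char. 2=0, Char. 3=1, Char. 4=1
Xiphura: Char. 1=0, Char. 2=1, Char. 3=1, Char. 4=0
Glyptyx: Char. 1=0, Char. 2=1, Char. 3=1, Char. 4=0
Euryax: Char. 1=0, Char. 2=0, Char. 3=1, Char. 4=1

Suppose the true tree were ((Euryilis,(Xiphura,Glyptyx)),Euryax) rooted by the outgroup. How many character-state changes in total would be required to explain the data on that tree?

Map each character onto ((Euryilis,(Xiphura,Glyptyx)),Euryax) (rooted by Zygeus) and count the minimum state changes it requires (Fitch parsimony):
Char. 1: 1; Char. 2: 1; Char. 3: 1; Char. 4: 2.
Total tree length = 5.

5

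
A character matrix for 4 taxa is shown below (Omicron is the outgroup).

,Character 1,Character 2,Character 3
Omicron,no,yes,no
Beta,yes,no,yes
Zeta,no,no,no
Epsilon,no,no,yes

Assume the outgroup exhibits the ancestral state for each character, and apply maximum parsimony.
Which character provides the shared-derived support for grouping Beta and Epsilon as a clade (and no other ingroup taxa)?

Character polarity is set by the outgroup: the derived state is whichever differs from the outgroup's state, so for Character 2 the derived state is 'no', and for the remaining characters it is 'yes'.
Character 1 (derived state 'yes') is unique to Beta (autapomorphy; uninformative for grouping).
Character 2 (derived state 'no') is shared by all ingroup taxa — unites the whole ingroup.
Character 3: derived state 'yes' in Beta and Epsilon only — synapomorphy for {Beta, Epsilon}.
Most parsimonious ingroup topology: ((Beta,Epsilon),Zeta).
The clade {Beta, Epsilon} is supported by Character 3: its derived state 'yes' occurs in exactly those taxa and in no other taxon (including the outgroup).

Character 3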